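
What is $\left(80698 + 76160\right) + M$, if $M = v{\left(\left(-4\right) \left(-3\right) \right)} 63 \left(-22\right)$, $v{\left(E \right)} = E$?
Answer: $140226$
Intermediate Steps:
$M = -16632$ ($M = \left(-4\right) \left(-3\right) 63 \left(-22\right) = 12 \cdot 63 \left(-22\right) = 756 \left(-22\right) = -16632$)
$\left(80698 + 76160\right) + M = \left(80698 + 76160\right) - 16632 = 156858 - 16632 = 140226$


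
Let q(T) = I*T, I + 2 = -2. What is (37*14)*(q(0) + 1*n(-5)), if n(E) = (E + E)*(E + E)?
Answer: 51800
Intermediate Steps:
I = -4 (I = -2 - 2 = -4)
q(T) = -4*T
n(E) = 4*E² (n(E) = (2*E)*(2*E) = 4*E²)
(37*14)*(q(0) + 1*n(-5)) = (37*14)*(-4*0 + 1*(4*(-5)²)) = 518*(0 + 1*(4*25)) = 518*(0 + 1*100) = 518*(0 + 100) = 518*100 = 51800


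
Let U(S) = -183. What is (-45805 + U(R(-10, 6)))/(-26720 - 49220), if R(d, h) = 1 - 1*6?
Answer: 11497/18985 ≈ 0.60558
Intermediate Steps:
R(d, h) = -5 (R(d, h) = 1 - 6 = -5)
(-45805 + U(R(-10, 6)))/(-26720 - 49220) = (-45805 - 183)/(-26720 - 49220) = -45988/(-75940) = -45988*(-1/75940) = 11497/18985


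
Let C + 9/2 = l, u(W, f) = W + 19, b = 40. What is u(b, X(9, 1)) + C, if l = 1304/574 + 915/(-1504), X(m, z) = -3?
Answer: 24242819/431648 ≈ 56.163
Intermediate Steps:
u(W, f) = 19 + W
l = 718003/431648 (l = 1304*(1/574) + 915*(-1/1504) = 652/287 - 915/1504 = 718003/431648 ≈ 1.6634)
C = -1224413/431648 (C = -9/2 + 718003/431648 = -1224413/431648 ≈ -2.8366)
u(b, X(9, 1)) + C = (19 + 40) - 1224413/431648 = 59 - 1224413/431648 = 24242819/431648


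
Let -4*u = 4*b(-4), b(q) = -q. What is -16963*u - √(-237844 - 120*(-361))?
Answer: 67852 - 2*I*√48631 ≈ 67852.0 - 441.05*I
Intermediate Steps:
u = -4 (u = -(-1)*(-4) = -4 ≈ -4.0000)
-16963*u - √(-237844 - 120*(-361)) = -16963*(-4) - √(-237844 - 120*(-361)) = 67852 - √(-237844 + 43320) = 67852 - √(-194524) = 67852 - 2*I*√48631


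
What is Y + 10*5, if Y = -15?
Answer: 35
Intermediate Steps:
Y + 10*5 = -15 + 10*5 = -15 + 50 = 35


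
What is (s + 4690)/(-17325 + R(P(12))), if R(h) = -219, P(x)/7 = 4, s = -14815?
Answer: 3375/5848 ≈ 0.57712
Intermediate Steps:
P(x) = 28 (P(x) = 7*4 = 28)
(s + 4690)/(-17325 + R(P(12))) = (-14815 + 4690)/(-17325 - 219) = -10125/(-17544) = -10125*(-1/17544) = 3375/5848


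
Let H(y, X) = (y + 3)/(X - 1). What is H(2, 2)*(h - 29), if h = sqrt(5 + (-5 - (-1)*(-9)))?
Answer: -145 + 15*I ≈ -145.0 + 15.0*I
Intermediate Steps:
H(y, X) = (3 + y)/(-1 + X)
h = 3*I (h = sqrt(5 + (-5 - 1*9)) = sqrt(5 + (-5 - 9)) = sqrt(5 - 14) = sqrt(-9) = 3*I ≈ 3.0*I)
H(2, 2)*(h - 29) = ((3 + 2)/(-1 + 2))*(3*I - 29) = (5/1)*(-29 + 3*I) = (1*5)*(-29 + 3*I) = 5*(-29 + 3*I) = -145 + 15*I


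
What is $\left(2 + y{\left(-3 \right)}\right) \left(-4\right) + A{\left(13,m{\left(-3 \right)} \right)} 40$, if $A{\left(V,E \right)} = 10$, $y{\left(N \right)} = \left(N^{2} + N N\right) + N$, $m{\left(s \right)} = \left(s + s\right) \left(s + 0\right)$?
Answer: $332$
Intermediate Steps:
$m{\left(s \right)} = 2 s^{2}$ ($m{\left(s \right)} = 2 s s = 2 s^{2}$)
$y{\left(N \right)} = N + 2 N^{2}$ ($y{\left(N \right)} = \left(N^{2} + N^{2}\right) + N = 2 N^{2} + N = N + 2 N^{2}$)
$\left(2 + y{\left(-3 \right)}\right) \left(-4\right) + A{\left(13,m{\left(-3 \right)} \right)} 40 = \left(2 - 3 \left(1 + 2 \left(-3\right)\right)\right) \left(-4\right) + 10 \cdot 40 = \left(2 - 3 \left(1 - 6\right)\right) \left(-4\right) + 400 = \left(2 - -15\right) \left(-4\right) + 400 = \left(2 + 15\right) \left(-4\right) + 400 = 17 \left(-4\right) + 400 = -68 + 400 = 332$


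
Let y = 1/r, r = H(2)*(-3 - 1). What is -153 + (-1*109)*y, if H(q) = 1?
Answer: -503/4 ≈ -125.75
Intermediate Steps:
r = -4 (r = 1*(-3 - 1) = 1*(-4) = -4)
y = -1/4 (y = 1/(-4) = -1/4 ≈ -0.25000)
-153 + (-1*109)*y = -153 - 1*109*(-1/4) = -153 - 109*(-1/4) = -153 + 109/4 = -503/4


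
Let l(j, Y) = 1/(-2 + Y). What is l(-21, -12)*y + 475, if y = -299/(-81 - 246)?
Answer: 2174251/4578 ≈ 474.93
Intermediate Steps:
y = 299/327 (y = -299/(-327) = -299*(-1/327) = 299/327 ≈ 0.91437)
l(-21, -12)*y + 475 = (299/327)/(-2 - 12) + 475 = (299/327)/(-14) + 475 = -1/14*299/327 + 475 = -299/4578 + 475 = 2174251/4578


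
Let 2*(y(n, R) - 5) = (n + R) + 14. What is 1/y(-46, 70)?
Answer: 1/24 ≈ 0.041667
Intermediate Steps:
y(n, R) = 12 + R/2 + n/2 (y(n, R) = 5 + ((n + R) + 14)/2 = 5 + ((R + n) + 14)/2 = 5 + (14 + R + n)/2 = 5 + (7 + R/2 + n/2) = 12 + R/2 + n/2)
1/y(-46, 70) = 1/(12 + (1/2)*70 + (1/2)*(-46)) = 1/(12 + 35 - 23) = 1/24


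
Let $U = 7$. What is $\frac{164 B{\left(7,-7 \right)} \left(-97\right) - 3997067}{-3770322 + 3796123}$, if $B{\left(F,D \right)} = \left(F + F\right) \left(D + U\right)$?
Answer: $- \frac{3997067}{25801} \approx -154.92$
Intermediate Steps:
$B{\left(F,D \right)} = 2 F \left(7 + D\right)$ ($B{\left(F,D \right)} = \left(F + F\right) \left(D + 7\right) = 2 F \left(7 + D\right)$)
$\frac{164 B{\left(7,-7 \right)} \left(-97\right) - 3997067}{-3770322 + 3796123} = \frac{164 \cdot 2 \cdot 7 \left(7 - 7\right) \left(-97\right) - 3997067}{-3770322 + 3796123} = \frac{164 \cdot 2 \cdot 7 \cdot 0 \left(-97\right) - 3997067}{25801} = \left(164 \cdot 0 \left(-97\right) - 3997067\right) \frac{1}{25801} = \left(0 \left(-97\right) - 3997067\right) \frac{1}{25801} = \left(0 - 3997067\right) \frac{1}{25801} = \left(-3997067\right) \frac{1}{25801} = - \frac{3997067}{25801}$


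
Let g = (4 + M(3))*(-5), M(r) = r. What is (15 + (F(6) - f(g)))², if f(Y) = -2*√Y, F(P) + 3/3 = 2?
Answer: 116 + 64*I*√35 ≈ 116.0 + 378.63*I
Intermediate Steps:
F(P) = 1 (F(P) = -1 + 2 = 1)
g = -35 (g = (4 + 3)*(-5) = 7*(-5) = -35)
(15 + (F(6) - f(g)))² = (15 + (1 - (-2)*√(-35)))² = (15 + (1 - (-2)*I*√35))² = (15 + (1 + 2*I*√35))² = (16 + 2*I*√35)²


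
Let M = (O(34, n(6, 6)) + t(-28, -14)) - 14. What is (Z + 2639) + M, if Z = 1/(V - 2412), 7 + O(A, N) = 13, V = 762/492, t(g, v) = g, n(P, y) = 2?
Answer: 514501089/197657 ≈ 2603.0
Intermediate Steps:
V = 127/82 (V = 762*(1/492) = 127/82 ≈ 1.5488)
O(A, N) = 6 (O(A, N) = -7 + 13 = 6)
M = -36 (M = (6 - 28) - 14 = -22 - 14 = -36)
Z = -82/197657 (Z = 1/(127/82 - 2412) = 1/(-197657/82) = -82/197657 ≈ -0.00041486)
(Z + 2639) + M = (-82/197657 + 2639) - 36 = 521616741/197657 - 36 = 514501089/197657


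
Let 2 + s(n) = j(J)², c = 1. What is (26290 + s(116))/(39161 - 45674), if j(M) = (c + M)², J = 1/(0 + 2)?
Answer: -420689/104208 ≈ -4.0370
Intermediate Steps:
J = ½ (J = 1/2 = ½ ≈ 0.50000)
j(M) = (1 + M)²
s(n) = 49/16 (s(n) = -2 + ((1 + ½)²)² = -2 + ((3/2)²)² = -2 + (9/4)² = -2 + 81/16 = 49/16)
(26290 + s(116))/(39161 - 45674) = (26290 + 49/16)/(39161 - 45674) = (420689/16)/(-6513) = (420689/16)*(-1/6513) = -420689/104208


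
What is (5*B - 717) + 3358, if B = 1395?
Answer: 9616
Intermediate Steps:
(5*B - 717) + 3358 = (5*1395 - 717) + 3358 = (6975 - 717) + 3358 = 6258 + 3358 = 9616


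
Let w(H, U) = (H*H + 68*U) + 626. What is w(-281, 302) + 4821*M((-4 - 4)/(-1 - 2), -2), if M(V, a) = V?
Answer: 112979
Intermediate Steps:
w(H, U) = 626 + H**2 + 68*U (w(H, U) = (H**2 + 68*U) + 626 = 626 + H**2 + 68*U)
w(-281, 302) + 4821*M((-4 - 4)/(-1 - 2), -2) = (626 + (-281)**2 + 68*302) + 4821*((-4 - 4)/(-1 - 2)) = (626 + 78961 + 20536) + 4821*(-8/(-3)) = 100123 + 4821*(-8*(-1/3)) = 100123 + 4821*(8/3) = 100123 + 12856 = 112979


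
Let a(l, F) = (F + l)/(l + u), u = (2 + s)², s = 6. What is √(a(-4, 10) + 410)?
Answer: √41010/10 ≈ 20.251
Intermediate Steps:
u = 64 (u = (2 + 6)² = 8² = 64)
a(l, F) = (F + l)/(64 + l) (a(l, F) = (F + l)/(l + 64) = (F + l)/(64 + l))
√(a(-4, 10) + 410) = √((10 - 4)/(64 - 4) + 410) = √(6/60 + 410) = √((1/60)*6 + 410) = √(⅒ + 410) = √(4101/10) = √41010/10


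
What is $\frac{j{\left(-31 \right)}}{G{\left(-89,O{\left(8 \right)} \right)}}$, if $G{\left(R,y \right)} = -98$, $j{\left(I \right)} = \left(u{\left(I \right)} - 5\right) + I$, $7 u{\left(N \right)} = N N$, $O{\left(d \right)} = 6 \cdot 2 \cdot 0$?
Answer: $- \frac{709}{686} \approx -1.0335$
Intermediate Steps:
$O{\left(d \right)} = 0$ ($O{\left(d \right)} = 12 \cdot 0 = 0$)
$u{\left(N \right)} = \frac{N^{2}}{7}$ ($u{\left(N \right)} = \frac{N N}{7} = \frac{N^{2}}{7}$)
$j{\left(I \right)} = -5 + I + \frac{I^{2}}{7}$ ($j{\left(I \right)} = \left(\frac{I^{2}}{7} - 5\right) + I = \left(-5 + \frac{I^{2}}{7}\right) + I = -5 + I + \frac{I^{2}}{7}$)
$\frac{j{\left(-31 \right)}}{G{\left(-89,O{\left(8 \right)} \right)}} = \frac{-5 - 31 + \frac{\left(-31\right)^{2}}{7}}{-98} = \left(-5 - 31 + \frac{1}{7} \cdot 961\right) \left(- \frac{1}{98}\right) = \left(-5 - 31 + \frac{961}{7}\right) \left(- \frac{1}{98}\right) = \frac{709}{7} \left(- \frac{1}{98}\right) = - \frac{709}{686}$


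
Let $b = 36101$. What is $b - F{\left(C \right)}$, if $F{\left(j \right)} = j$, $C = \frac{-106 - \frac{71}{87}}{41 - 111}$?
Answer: $\frac{219845797}{6090} \approx 36100.0$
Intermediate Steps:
$C = \frac{9293}{6090}$ ($C = \frac{-106 - \frac{71}{87}}{-70} = \left(-106 - \frac{71}{87}\right) \left(- \frac{1}{70}\right) = \left(- \frac{9293}{87}\right) \left(- \frac{1}{70}\right) = \frac{9293}{6090} \approx 1.5259$)
$b - F{\left(C \right)} = 36101 - \frac{9293}{6090} = \frac{219845797}{6090}$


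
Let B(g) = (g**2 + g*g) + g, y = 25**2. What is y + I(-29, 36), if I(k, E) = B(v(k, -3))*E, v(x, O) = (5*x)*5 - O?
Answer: 37507081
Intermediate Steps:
y = 625
v(x, O) = -O + 25*x (v(x, O) = 25*x - O = -O + 25*x)
B(g) = g + 2*g**2 (B(g) = (g**2 + g**2) + g = 2*g**2 + g = g + 2*g**2)
I(k, E) = E*(3 + 25*k)*(7 + 50*k) (I(k, E) = ((-1*(-3) + 25*k)*(1 + 2*(-1*(-3) + 25*k)))*E = ((3 + 25*k)*(1 + 2*(3 + 25*k)))*E = ((3 + 25*k)*(1 + (6 + 50*k)))*E = ((3 + 25*k)*(7 + 50*k))*E = E*(3 + 25*k)*(7 + 50*k))
y + I(-29, 36) = 625 + 36*(3 + 25*(-29))*(7 + 50*(-29)) = 625 + 36*(3 - 725)*(7 - 1450) = 625 + 36*(-722)*(-1443) = 625 + 37506456 = 37507081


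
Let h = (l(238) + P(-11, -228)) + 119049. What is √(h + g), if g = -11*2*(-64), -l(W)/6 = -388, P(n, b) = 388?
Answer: √123173 ≈ 350.96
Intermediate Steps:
l(W) = 2328 (l(W) = -6*(-388) = 2328)
g = 1408 (g = -22*(-64) = 1408)
h = 121765 (h = (2328 + 388) + 119049 = 2716 + 119049 = 121765)
√(h + g) = √(121765 + 1408) = √123173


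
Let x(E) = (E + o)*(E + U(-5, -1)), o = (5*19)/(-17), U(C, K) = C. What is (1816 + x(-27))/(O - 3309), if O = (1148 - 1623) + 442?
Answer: -8100/9469 ≈ -0.85542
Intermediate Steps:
o = -95/17 (o = 95*(-1/17) = -95/17 ≈ -5.5882)
O = -33 (O = -475 + 442 = -33)
x(E) = (-5 + E)*(-95/17 + E) (x(E) = (E - 95/17)*(E - 5) = (-95/17 + E)*(-5 + E) = (-5 + E)*(-95/17 + E))
(1816 + x(-27))/(O - 3309) = (1816 + (475/17 + (-27)**2 - 180/17*(-27)))/(-33 - 3309) = (1816 + (475/17 + 729 + 4860/17))/(-3342) = (1816 + 17728/17)*(-1/3342) = (48600/17)*(-1/3342) = -8100/9469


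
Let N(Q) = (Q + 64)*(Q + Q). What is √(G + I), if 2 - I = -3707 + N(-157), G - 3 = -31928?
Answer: I*√57418 ≈ 239.62*I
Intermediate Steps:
N(Q) = 2*Q*(64 + Q) (N(Q) = (64 + Q)*(2*Q) = 2*Q*(64 + Q))
G = -31925 (G = 3 - 31928 = -31925)
I = -25493 (I = 2 - (-3707 + 2*(-157)*(64 - 157)) = 2 - (-3707 + 2*(-157)*(-93)) = 2 - (-3707 + 29202) = 2 - 1*25495 = 2 - 25495 = -25493)
√(G + I) = √(-31925 - 25493) = √(-57418) = I*√57418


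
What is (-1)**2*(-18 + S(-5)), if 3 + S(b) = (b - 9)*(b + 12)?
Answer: -119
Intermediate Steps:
S(b) = -3 + (-9 + b)*(12 + b) (S(b) = -3 + (b - 9)*(b + 12) = -3 + (-9 + b)*(12 + b))
(-1)**2*(-18 + S(-5)) = (-1)**2*(-18 + (-111 + (-5)**2 + 3*(-5))) = 1*(-18 + (-111 + 25 - 15)) = 1*(-18 - 101) = 1*(-119) = -119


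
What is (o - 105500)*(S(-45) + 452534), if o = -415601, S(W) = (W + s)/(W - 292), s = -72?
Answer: -79470025986575/337 ≈ -2.3582e+11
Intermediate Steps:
S(W) = (-72 + W)/(-292 + W) (S(W) = (W - 72)/(W - 292) = (-72 + W)/(-292 + W))
(o - 105500)*(S(-45) + 452534) = (-415601 - 105500)*((-72 - 45)/(-292 - 45) + 452534) = -521101*(-117/(-337) + 452534) = -521101*(-1/337*(-117) + 452534) = -521101*(117/337 + 452534) = -521101*152504075/337 = -79470025986575/337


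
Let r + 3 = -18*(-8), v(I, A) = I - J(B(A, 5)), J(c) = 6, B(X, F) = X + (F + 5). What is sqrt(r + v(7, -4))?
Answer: sqrt(142) ≈ 11.916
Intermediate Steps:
B(X, F) = 5 + F + X (B(X, F) = X + (5 + F) = 5 + F + X)
v(I, A) = -6 + I (v(I, A) = I - 1*6 = I - 6 = -6 + I)
r = 141 (r = -3 - 18*(-8) = -3 + 144 = 141)
sqrt(r + v(7, -4)) = sqrt(141 + (-6 + 7)) = sqrt(141 + 1) = sqrt(142)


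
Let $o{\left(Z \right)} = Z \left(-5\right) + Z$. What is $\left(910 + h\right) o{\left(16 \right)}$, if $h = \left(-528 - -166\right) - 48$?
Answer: $-32000$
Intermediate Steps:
$h = -410$ ($h = \left(-528 + \left(-64 + 230\right)\right) - 48 = \left(-528 + 166\right) - 48 = -362 - 48 = -410$)
$o{\left(Z \right)} = - 4 Z$ ($o{\left(Z \right)} = - 5 Z + Z = - 4 Z$)
$\left(910 + h\right) o{\left(16 \right)} = \left(910 - 410\right) \left(\left(-4\right) 16\right) = 500 \left(-64\right) = -32000$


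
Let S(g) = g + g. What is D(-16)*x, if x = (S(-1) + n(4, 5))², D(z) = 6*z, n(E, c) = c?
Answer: -864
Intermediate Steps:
S(g) = 2*g
x = 9 (x = (2*(-1) + 5)² = (-2 + 5)² = 3² = 9)
D(-16)*x = (6*(-16))*9 = -96*9 = -864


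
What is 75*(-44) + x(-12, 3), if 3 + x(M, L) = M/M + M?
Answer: -3314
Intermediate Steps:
x(M, L) = -2 + M (x(M, L) = -3 + (M/M + M) = -3 + (1 + M) = -2 + M)
75*(-44) + x(-12, 3) = 75*(-44) + (-2 - 12) = -3300 - 14 = -3314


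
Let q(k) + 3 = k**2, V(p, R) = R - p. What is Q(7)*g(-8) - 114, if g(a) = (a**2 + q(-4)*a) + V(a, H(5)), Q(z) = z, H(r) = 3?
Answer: -317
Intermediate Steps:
q(k) = -3 + k**2
g(a) = 3 + a**2 + 12*a (g(a) = (a**2 + (-3 + (-4)**2)*a) + (3 - a) = (a**2 + (-3 + 16)*a) + (3 - a) = (a**2 + 13*a) + (3 - a) = 3 + a**2 + 12*a)
Q(7)*g(-8) - 114 = 7*(3 + (-8)**2 + 12*(-8)) - 114 = 7*(3 + 64 - 96) - 114 = 7*(-29) - 114 = -203 - 114 = -317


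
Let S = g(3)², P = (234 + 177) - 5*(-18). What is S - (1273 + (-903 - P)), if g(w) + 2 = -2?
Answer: 147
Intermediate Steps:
P = 501 (P = 411 + 90 = 501)
g(w) = -4 (g(w) = -2 - 2 = -4)
S = 16 (S = (-4)² = 16)
S - (1273 + (-903 - P)) = 16 - (1273 + (-903 - 1*501)) = 16 - (1273 + (-903 - 501)) = 16 - (1273 - 1404) = 16 - 1*(-131) = 16 + 131 = 147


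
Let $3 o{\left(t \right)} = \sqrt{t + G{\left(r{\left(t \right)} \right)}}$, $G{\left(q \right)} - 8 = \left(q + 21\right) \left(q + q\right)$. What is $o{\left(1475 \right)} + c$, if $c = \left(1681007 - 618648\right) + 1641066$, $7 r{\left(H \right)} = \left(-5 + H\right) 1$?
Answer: $2703425 + \frac{\sqrt{98503}}{3} \approx 2.7035 \cdot 10^{6}$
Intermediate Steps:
$r{\left(H \right)} = - \frac{5}{7} + \frac{H}{7}$ ($r{\left(H \right)} = \frac{\left(-5 + H\right) 1}{7} = \frac{-5 + H}{7} = - \frac{5}{7} + \frac{H}{7}$)
$G{\left(q \right)} = 8 + 2 q \left(21 + q\right)$ ($G{\left(q \right)} = 8 + \left(q + 21\right) \left(q + q\right) = 8 + \left(21 + q\right) 2 q = 8 + 2 q \left(21 + q\right)$)
$c = 2703425$ ($c = 1062359 + 1641066 = 2703425$)
$o{\left(t \right)} = \frac{\sqrt{-22 + 2 \left(- \frac{5}{7} + \frac{t}{7}\right)^{2} + 7 t}}{3}$ ($o{\left(t \right)} = \frac{\sqrt{t + \left(8 + 2 \left(- \frac{5}{7} + \frac{t}{7}\right)^{2} + 42 \left(- \frac{5}{7} + \frac{t}{7}\right)\right)}}{3} = \frac{\sqrt{t + \left(8 + 2 \left(- \frac{5}{7} + \frac{t}{7}\right)^{2} + \left(-30 + 6 t\right)\right)}}{3} = \frac{\sqrt{t + \left(-22 + 2 \left(- \frac{5}{7} + \frac{t}{7}\right)^{2} + 6 t\right)}}{3} = \frac{\sqrt{-22 + 2 \left(- \frac{5}{7} + \frac{t}{7}\right)^{2} + 7 t}}{3}$)
$o{\left(1475 \right)} + c = \frac{\sqrt{-1028 + 2 \cdot 1475^{2} + 323 \cdot 1475}}{21} + 2703425 = \frac{\sqrt{-1028 + 2 \cdot 2175625 + 476425}}{21} + 2703425 = \frac{\sqrt{-1028 + 4351250 + 476425}}{21} + 2703425 = \frac{\sqrt{4826647}}{21} + 2703425 = \frac{7 \sqrt{98503}}{21} + 2703425 = \frac{\sqrt{98503}}{3} + 2703425 = 2703425 + \frac{\sqrt{98503}}{3}$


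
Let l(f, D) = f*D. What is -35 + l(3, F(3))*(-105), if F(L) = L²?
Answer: -2870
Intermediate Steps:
l(f, D) = D*f
-35 + l(3, F(3))*(-105) = -35 + (3²*3)*(-105) = -35 + (9*3)*(-105) = -35 + 27*(-105) = -35 - 2835 = -2870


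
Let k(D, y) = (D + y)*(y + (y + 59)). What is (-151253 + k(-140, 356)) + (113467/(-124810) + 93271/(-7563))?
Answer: 14413705608059/943938030 ≈ 15270.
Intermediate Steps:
k(D, y) = (59 + 2*y)*(D + y) (k(D, y) = (D + y)*(y + (59 + y)) = (D + y)*(59 + 2*y) = (59 + 2*y)*(D + y))
(-151253 + k(-140, 356)) + (113467/(-124810) + 93271/(-7563)) = (-151253 + (2*356² + 59*(-140) + 59*356 + 2*(-140)*356)) + (113467/(-124810) + 93271/(-7563)) = (-151253 + (2*126736 - 8260 + 21004 - 99680)) + (113467*(-1/124810) + 93271*(-1/7563)) = (-151253 + (253472 - 8260 + 21004 - 99680)) + (-113467/124810 - 93271/7563) = (-151253 + 166536) - 12499304431/943938030 = 15283 - 12499304431/943938030 = 14413705608059/943938030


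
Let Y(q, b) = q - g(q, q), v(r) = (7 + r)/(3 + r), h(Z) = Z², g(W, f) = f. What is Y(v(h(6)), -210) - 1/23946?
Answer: -1/23946 ≈ -4.1761e-5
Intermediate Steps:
v(r) = (7 + r)/(3 + r)
Y(q, b) = 0 (Y(q, b) = q - q = 0)
Y(v(h(6)), -210) - 1/23946 = 0 - 1/23946 = -1/23946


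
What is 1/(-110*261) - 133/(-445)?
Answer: 763597/2555190 ≈ 0.29884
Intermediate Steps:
1/(-110*261) - 133/(-445) = -1/110*1/261 - 133*(-1/445) = -1/28710 + 133/445 = 763597/2555190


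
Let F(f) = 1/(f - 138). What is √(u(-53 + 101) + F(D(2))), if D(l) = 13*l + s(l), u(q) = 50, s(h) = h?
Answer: 3*√67210/110 ≈ 7.0704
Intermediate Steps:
D(l) = 14*l (D(l) = 13*l + l = 14*l)
F(f) = 1/(-138 + f)
√(u(-53 + 101) + F(D(2))) = √(50 + 1/(-138 + 14*2)) = √(50 + 1/(-138 + 28)) = √(50 + 1/(-110)) = √(50 - 1/110) = √(5499/110) = 3*√67210/110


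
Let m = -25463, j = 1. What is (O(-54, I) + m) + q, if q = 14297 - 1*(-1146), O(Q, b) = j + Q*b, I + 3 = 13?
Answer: -10559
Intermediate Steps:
I = 10 (I = -3 + 13 = 10)
O(Q, b) = 1 + Q*b
q = 15443 (q = 14297 + 1146 = 15443)
(O(-54, I) + m) + q = ((1 - 54*10) - 25463) + 15443 = ((1 - 540) - 25463) + 15443 = (-539 - 25463) + 15443 = -26002 + 15443 = -10559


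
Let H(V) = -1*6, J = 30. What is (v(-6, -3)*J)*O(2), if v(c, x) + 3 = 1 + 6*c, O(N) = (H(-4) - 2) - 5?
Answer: 14820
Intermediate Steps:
H(V) = -6
O(N) = -13 (O(N) = (-6 - 2) - 5 = -8 - 5 = -13)
v(c, x) = -2 + 6*c (v(c, x) = -3 + (1 + 6*c) = -2 + 6*c)
(v(-6, -3)*J)*O(2) = ((-2 + 6*(-6))*30)*(-13) = ((-2 - 36)*30)*(-13) = -38*30*(-13) = -1140*(-13) = 14820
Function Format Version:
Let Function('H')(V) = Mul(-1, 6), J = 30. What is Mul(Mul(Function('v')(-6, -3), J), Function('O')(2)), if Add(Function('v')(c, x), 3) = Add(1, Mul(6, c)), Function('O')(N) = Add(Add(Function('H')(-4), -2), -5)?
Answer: 14820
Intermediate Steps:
Function('H')(V) = -6
Function('O')(N) = -13 (Function('O')(N) = Add(Add(-6, -2), -5) = Add(-8, -5) = -13)
Function('v')(c, x) = Add(-2, Mul(6, c)) (Function('v')(c, x) = Add(-3, Add(1, Mul(6, c))) = Add(-2, Mul(6, c)))
Mul(Mul(Function('v')(-6, -3), J), Function('O')(2)) = Mul(Mul(Add(-2, Mul(6, -6)), 30), -13) = Mul(Mul(Add(-2, -36), 30), -13) = Mul(Mul(-38, 30), -13) = Mul(-1140, -13) = 14820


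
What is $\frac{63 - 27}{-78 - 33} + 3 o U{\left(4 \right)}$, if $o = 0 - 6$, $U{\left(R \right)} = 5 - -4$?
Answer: $- \frac{6006}{37} \approx -162.32$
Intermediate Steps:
$U{\left(R \right)} = 9$ ($U{\left(R \right)} = 5 + 4 = 9$)
$o = -6$ ($o = 0 - 6 = -6$)
$\frac{63 - 27}{-78 - 33} + 3 o U{\left(4 \right)} = \frac{63 - 27}{-78 - 33} + 3 \left(-6\right) 9 = \frac{36}{-111} - 162 = 36 \left(- \frac{1}{111}\right) - 162 = - \frac{12}{37} - 162 = - \frac{6006}{37}$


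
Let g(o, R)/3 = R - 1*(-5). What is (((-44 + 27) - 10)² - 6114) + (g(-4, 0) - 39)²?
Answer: -4809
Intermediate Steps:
g(o, R) = 15 + 3*R (g(o, R) = 3*(R - 1*(-5)) = 3*(R + 5) = 3*(5 + R) = 15 + 3*R)
(((-44 + 27) - 10)² - 6114) + (g(-4, 0) - 39)² = (((-44 + 27) - 10)² - 6114) + ((15 + 3*0) - 39)² = ((-17 - 10)² - 6114) + ((15 + 0) - 39)² = ((-27)² - 6114) + (15 - 39)² = (729 - 6114) + (-24)² = -5385 + 576 = -4809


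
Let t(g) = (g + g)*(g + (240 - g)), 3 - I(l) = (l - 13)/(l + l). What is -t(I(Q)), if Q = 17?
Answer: -23520/17 ≈ -1383.5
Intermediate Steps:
I(l) = 3 - (-13 + l)/(2*l) (I(l) = 3 - (l - 13)/(l + l) = 3 - (-13 + l)/(2*l))
t(g) = 480*g (t(g) = (2*g)*240 = 480*g)
-t(I(Q)) = -480*(½)*(13 + 5*17)/17 = -480*(½)*(1/17)*(13 + 85) = -480*(½)*(1/17)*98 = -480*49/17 = -1*23520/17 = -23520/17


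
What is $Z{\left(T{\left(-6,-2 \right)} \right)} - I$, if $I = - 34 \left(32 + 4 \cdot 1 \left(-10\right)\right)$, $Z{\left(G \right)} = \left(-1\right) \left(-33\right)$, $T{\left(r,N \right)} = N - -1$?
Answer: $-239$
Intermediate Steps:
$T{\left(r,N \right)} = 1 + N$ ($T{\left(r,N \right)} = N + 1 = 1 + N$)
$Z{\left(G \right)} = 33$
$I = 272$ ($I = - 34 \left(32 + 4 \left(-10\right)\right) = - 34 \left(32 - 40\right) = \left(-34\right) \left(-8\right) = 272$)
$Z{\left(T{\left(-6,-2 \right)} \right)} - I = 33 - 272 = -239$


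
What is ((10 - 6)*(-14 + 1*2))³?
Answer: -110592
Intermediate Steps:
((10 - 6)*(-14 + 1*2))³ = (4*(-14 + 2))³ = (4*(-12))³ = (-48)³ = -110592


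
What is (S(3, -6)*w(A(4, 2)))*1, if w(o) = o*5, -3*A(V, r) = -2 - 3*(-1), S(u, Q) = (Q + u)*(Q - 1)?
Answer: -35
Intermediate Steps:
S(u, Q) = (-1 + Q)*(Q + u) (S(u, Q) = (Q + u)*(-1 + Q) = (-1 + Q)*(Q + u))
A(V, r) = -⅓ (A(V, r) = -(-2 - 3*(-1))/3 = -(-2 + 3)/3 = -⅓*1 = -⅓)
w(o) = 5*o
(S(3, -6)*w(A(4, 2)))*1 = (((-6)² - 1*(-6) - 1*3 - 6*3)*(5*(-⅓)))*1 = ((36 + 6 - 3 - 18)*(-5/3))*1 = (21*(-5/3))*1 = -35*1 = -35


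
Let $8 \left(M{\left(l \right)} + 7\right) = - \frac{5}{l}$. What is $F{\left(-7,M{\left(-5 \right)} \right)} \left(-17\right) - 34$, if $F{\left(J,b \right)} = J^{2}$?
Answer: $-867$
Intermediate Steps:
$M{\left(l \right)} = -7 - \frac{5}{8 l}$ ($M{\left(l \right)} = -7 + \frac{\left(-5\right) \frac{1}{l}}{8} = -7 - \frac{5}{8 l}$)
$F{\left(-7,M{\left(-5 \right)} \right)} \left(-17\right) - 34 = \left(-7\right)^{2} \left(-17\right) - 34 = 49 \left(-17\right) - 34 = -833 - 34 = -867$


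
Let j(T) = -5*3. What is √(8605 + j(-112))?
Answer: √8590 ≈ 92.682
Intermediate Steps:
j(T) = -15
√(8605 + j(-112)) = √(8605 - 15) = √8590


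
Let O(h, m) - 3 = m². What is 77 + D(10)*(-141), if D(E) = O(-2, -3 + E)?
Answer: -7255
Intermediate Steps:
O(h, m) = 3 + m²
D(E) = 3 + (-3 + E)²
77 + D(10)*(-141) = 77 + (3 + (-3 + 10)²)*(-141) = 77 + (3 + 7²)*(-141) = 77 + (3 + 49)*(-141) = 77 + 52*(-141) = 77 - 7332 = -7255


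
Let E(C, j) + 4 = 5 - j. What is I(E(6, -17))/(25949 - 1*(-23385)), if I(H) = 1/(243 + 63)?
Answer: 1/15096204 ≈ 6.6242e-8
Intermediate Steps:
E(C, j) = 1 - j (E(C, j) = -4 + (5 - j) = 1 - j)
I(H) = 1/306
I(E(6, -17))/(25949 - 1*(-23385)) = 1/(306*(25949 - 1*(-23385))) = 1/(306*(25949 + 23385)) = (1/306)/49334 = (1/306)*(1/49334) = 1/15096204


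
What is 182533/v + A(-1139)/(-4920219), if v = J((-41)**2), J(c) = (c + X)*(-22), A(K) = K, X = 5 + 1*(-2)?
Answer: -898060137055/182284273512 ≈ -4.9267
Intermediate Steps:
X = 3 (X = 5 - 2 = 3)
J(c) = -66 - 22*c (J(c) = (c + 3)*(-22) = (3 + c)*(-22) = -66 - 22*c)
v = -37048 (v = -66 - 22*(-41)**2 = -66 - 22*1681 = -66 - 36982 = -37048)
182533/v + A(-1139)/(-4920219) = 182533/(-37048) - 1139/(-4920219) = 182533*(-1/37048) - 1139*(-1/4920219) = -182533/37048 + 1139/4920219 = -898060137055/182284273512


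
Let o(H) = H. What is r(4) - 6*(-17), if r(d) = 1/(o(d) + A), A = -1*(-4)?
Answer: 817/8 ≈ 102.13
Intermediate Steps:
A = 4
r(d) = 1/(4 + d) (r(d) = 1/(d + 4) = 1/(4 + d))
r(4) - 6*(-17) = 1/(4 + 4) - 6*(-17) = 1/8 + 102 = 817/8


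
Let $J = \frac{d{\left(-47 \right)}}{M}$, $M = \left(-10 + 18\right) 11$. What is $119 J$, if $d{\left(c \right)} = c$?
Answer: $- \frac{5593}{88} \approx -63.557$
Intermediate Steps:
$M = 88$ ($M = 8 \cdot 11 = 88$)
$J = - \frac{47}{88} \approx -0.53409$
$119 J = 119 \left(- \frac{47}{88}\right) = - \frac{5593}{88}$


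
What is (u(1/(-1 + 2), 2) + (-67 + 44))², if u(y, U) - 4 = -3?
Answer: 484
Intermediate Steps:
u(y, U) = 1 (u(y, U) = 4 - 3 = 1)
(u(1/(-1 + 2), 2) + (-67 + 44))² = (1 + (-67 + 44))² = (1 - 23)² = (-22)² = 484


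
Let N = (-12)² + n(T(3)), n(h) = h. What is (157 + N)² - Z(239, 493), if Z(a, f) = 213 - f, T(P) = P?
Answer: 92696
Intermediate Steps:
N = 147 (N = (-12)² + 3 = 144 + 3 = 147)
(157 + N)² - Z(239, 493) = (157 + 147)² - (213 - 1*493) = 304² - (213 - 493) = 92416 - 1*(-280) = 92416 + 280 = 92696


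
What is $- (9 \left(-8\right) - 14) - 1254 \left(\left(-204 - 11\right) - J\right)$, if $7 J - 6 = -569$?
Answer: $\frac{1181870}{7} \approx 1.6884 \cdot 10^{5}$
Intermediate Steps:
$J = - \frac{563}{7}$ ($J = \frac{6}{7} + \frac{1}{7} \left(-569\right) = \frac{6}{7} - \frac{569}{7} = - \frac{563}{7} \approx -80.429$)
$- (9 \left(-8\right) - 14) - 1254 \left(\left(-204 - 11\right) - J\right) = - (9 \left(-8\right) - 14) - 1254 \left(\left(-204 - 11\right) - - \frac{563}{7}\right) = - (-72 - 14) - 1254 \left(-215 + \frac{563}{7}\right) = \left(-1\right) \left(-86\right) - - \frac{1181268}{7} = 86 + \frac{1181268}{7} = \frac{1181870}{7}$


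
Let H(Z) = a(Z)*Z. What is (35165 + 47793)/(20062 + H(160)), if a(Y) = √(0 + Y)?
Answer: 416075849/99596961 - 13273280*√10/99596961 ≈ 3.7562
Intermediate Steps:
a(Y) = √Y
H(Z) = Z^(3/2) (H(Z) = √Z*Z = Z^(3/2))
(35165 + 47793)/(20062 + H(160)) = (35165 + 47793)/(20062 + 160^(3/2)) = 82958/(20062 + 640*√10)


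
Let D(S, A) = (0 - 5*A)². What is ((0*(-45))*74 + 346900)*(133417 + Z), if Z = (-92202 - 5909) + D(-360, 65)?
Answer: 48888963900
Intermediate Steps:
D(S, A) = 25*A² (D(S, A) = (-5*A)² = 25*A²)
Z = 7514 (Z = (-92202 - 5909) + 25*65² = -98111 + 25*4225 = -98111 + 105625 = 7514)
((0*(-45))*74 + 346900)*(133417 + Z) = ((0*(-45))*74 + 346900)*(133417 + 7514) = (0*74 + 346900)*140931 = (0 + 346900)*140931 = 346900*140931 = 48888963900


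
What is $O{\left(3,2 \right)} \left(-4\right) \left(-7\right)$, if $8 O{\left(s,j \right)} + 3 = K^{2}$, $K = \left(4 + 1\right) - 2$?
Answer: $21$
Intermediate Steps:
$K = 3$ ($K = 5 - 2 = 3$)
$O{\left(s,j \right)} = \frac{3}{4}$ ($O{\left(s,j \right)} = - \frac{3}{8} + \frac{3^{2}}{8} = - \frac{3}{8} + \frac{1}{8} \cdot 9 = - \frac{3}{8} + \frac{9}{8} = \frac{3}{4}$)
$O{\left(3,2 \right)} \left(-4\right) \left(-7\right) = \frac{3}{4} \left(-4\right) \left(-7\right) = \left(-3\right) \left(-7\right) = 21$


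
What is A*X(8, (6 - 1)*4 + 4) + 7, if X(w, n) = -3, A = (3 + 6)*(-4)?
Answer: 115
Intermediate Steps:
A = -36 (A = 9*(-4) = -36)
A*X(8, (6 - 1)*4 + 4) + 7 = -36*(-3) + 7 = 108 + 7 = 115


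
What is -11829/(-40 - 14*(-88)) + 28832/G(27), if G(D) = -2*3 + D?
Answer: 34119335/25032 ≈ 1363.0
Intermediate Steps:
G(D) = -6 + D
-11829/(-40 - 14*(-88)) + 28832/G(27) = -11829/(-40 - 14*(-88)) + 28832/(-6 + 27) = -11829/(-40 + 1232) + 28832/21 = -11829/1192 + 28832*(1/21) = -11829*1/1192 + 28832/21 = -11829/1192 + 28832/21 = 34119335/25032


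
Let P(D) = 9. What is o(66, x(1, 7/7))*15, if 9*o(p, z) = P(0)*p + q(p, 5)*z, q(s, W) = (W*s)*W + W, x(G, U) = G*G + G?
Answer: 19520/3 ≈ 6506.7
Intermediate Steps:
x(G, U) = G + G² (x(G, U) = G² + G = G + G²)
q(s, W) = W + s*W² (q(s, W) = s*W² + W = W + s*W²)
o(p, z) = p + z*(5 + 25*p)/9 (o(p, z) = (9*p + (5*(1 + 5*p))*z)/9 = (9*p + (5 + 25*p)*z)/9 = (9*p + z*(5 + 25*p))/9 = p + z*(5 + 25*p)/9)
o(66, x(1, 7/7))*15 = (66 + 5*(1*(1 + 1))*(1 + 5*66)/9)*15 = (66 + 5*(1*2)*(1 + 330)/9)*15 = (66 + (5/9)*2*331)*15 = (66 + 3310/9)*15 = (3904/9)*15 = 19520/3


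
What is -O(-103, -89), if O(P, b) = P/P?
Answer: -1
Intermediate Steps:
O(P, b) = 1
-O(-103, -89) = -1*1 = -1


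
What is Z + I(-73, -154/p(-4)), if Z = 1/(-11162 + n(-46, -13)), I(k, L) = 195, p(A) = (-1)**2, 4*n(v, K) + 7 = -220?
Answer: 8750621/44875 ≈ 195.00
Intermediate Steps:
n(v, K) = -227/4 (n(v, K) = -7/4 + (1/4)*(-220) = -7/4 - 55 = -227/4)
p(A) = 1
Z = -4/44875 (Z = 1/(-11162 - 227/4) = 1/(-44875/4) = -4/44875 ≈ -8.9137e-5)
Z + I(-73, -154/p(-4)) = -4/44875 + 195 = 8750621/44875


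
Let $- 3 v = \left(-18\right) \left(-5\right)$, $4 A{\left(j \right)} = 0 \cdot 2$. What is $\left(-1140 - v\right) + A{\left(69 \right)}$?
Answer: $-1110$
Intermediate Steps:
$A{\left(j \right)} = 0$ ($A{\left(j \right)} = \frac{0 \cdot 2}{4} = \frac{1}{4} \cdot 0 = 0$)
$v = -30$ ($v = - \frac{\left(-18\right) \left(-5\right)}{3} = \left(- \frac{1}{3}\right) 90 = -30$)
$\left(-1140 - v\right) + A{\left(69 \right)} = \left(-1140 - -30\right) + 0 = \left(-1140 + 30\right) + 0 = -1110 + 0 = -1110$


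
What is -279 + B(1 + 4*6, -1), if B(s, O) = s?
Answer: -254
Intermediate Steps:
-279 + B(1 + 4*6, -1) = -279 + (1 + 4*6) = -279 + (1 + 24) = -279 + 25 = -254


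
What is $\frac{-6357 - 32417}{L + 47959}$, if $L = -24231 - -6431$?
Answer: $- \frac{38774}{30159} \approx -1.2857$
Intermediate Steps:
$L = -17800$ ($L = -24231 + 6431 = -17800$)
$\frac{-6357 - 32417}{L + 47959} = \frac{-6357 - 32417}{-17800 + 47959} = - \frac{38774}{30159}$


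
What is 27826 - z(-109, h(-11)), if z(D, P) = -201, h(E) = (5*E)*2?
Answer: 28027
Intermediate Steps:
h(E) = 10*E
27826 - z(-109, h(-11)) = 27826 - 1*(-201) = 27826 + 201 = 28027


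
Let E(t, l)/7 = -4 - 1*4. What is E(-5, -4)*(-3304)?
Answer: 185024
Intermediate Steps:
E(t, l) = -56 (E(t, l) = 7*(-4 - 1*4) = 7*(-4 - 4) = 7*(-8) = -56)
E(-5, -4)*(-3304) = -56*(-3304) = 185024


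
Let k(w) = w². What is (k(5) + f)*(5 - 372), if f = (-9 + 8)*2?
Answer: -8441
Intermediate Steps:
f = -2 (f = -1*2 = -2)
(k(5) + f)*(5 - 372) = (5² - 2)*(5 - 372) = (25 - 2)*(-367) = 23*(-367) = -8441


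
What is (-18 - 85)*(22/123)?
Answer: -2266/123 ≈ -18.423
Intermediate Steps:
(-18 - 85)*(22/123) = -2266/123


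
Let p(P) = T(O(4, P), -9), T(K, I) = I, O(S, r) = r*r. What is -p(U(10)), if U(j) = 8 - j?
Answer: 9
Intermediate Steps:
O(S, r) = r**2
p(P) = -9
-p(U(10)) = -1*(-9) = 9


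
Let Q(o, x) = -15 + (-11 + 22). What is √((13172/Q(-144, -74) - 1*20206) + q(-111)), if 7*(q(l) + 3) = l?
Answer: 5*I*√46095/7 ≈ 153.36*I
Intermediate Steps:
q(l) = -3 + l/7
Q(o, x) = -4 (Q(o, x) = -15 + 11 = -4)
√((13172/Q(-144, -74) - 1*20206) + q(-111)) = √((13172/(-4) - 1*20206) + (-3 + (⅐)*(-111))) = √((13172*(-¼) - 20206) + (-3 - 111/7)) = √((-3293 - 20206) - 132/7) = √(-23499 - 132/7) = √(-164625/7) = 5*I*√46095/7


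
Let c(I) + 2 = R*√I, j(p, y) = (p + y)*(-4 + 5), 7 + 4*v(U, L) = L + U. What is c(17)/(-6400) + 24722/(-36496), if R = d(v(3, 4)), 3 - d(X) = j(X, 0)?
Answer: -4942119/7299200 - 3*√17/6400 ≈ -0.67901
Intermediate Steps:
v(U, L) = -7/4 + L/4 + U/4 (v(U, L) = -7/4 + (L + U)/4 = -7/4 + (L/4 + U/4) = -7/4 + L/4 + U/4)
j(p, y) = p + y (j(p, y) = (p + y)*1 = p + y)
d(X) = 3 - X (d(X) = 3 - (X + 0) = 3 - X)
R = 3 (R = 3 - (-7/4 + (¼)*4 + (¼)*3) = 3 - (-7/4 + 1 + ¾) = 3 - 1*0 = 3 + 0 = 3)
c(I) = -2 + 3*√I
c(17)/(-6400) + 24722/(-36496) = (-2 + 3*√17)/(-6400) + 24722/(-36496) = (-2 + 3*√17)*(-1/6400) + 24722*(-1/36496) = (1/3200 - 3*√17/6400) - 12361/18248 = -4942119/7299200 - 3*√17/6400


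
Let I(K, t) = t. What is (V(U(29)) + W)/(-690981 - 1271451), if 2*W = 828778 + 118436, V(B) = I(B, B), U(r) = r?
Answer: -118409/490608 ≈ -0.24135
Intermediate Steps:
V(B) = B
W = 473607 (W = (828778 + 118436)/2 = (½)*947214 = 473607)
(V(U(29)) + W)/(-690981 - 1271451) = (29 + 473607)/(-690981 - 1271451) = 473636/(-1962432) = 473636*(-1/1962432) = -118409/490608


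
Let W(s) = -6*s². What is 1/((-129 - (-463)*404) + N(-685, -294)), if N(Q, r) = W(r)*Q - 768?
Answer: 1/355438115 ≈ 2.8134e-9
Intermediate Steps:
N(Q, r) = -768 - 6*Q*r² (N(Q, r) = (-6*r²)*Q - 768 = -6*Q*r² - 768 = -768 - 6*Q*r²)
1/((-129 - (-463)*404) + N(-685, -294)) = 1/((-129 - (-463)*404) + (-768 - 6*(-685)*(-294)²)) = 1/((-129 - 463*(-404)) + (-768 - 6*(-685)*86436)) = 1/((-129 + 187052) + (-768 + 355251960)) = 1/(186923 + 355251192) = 1/355438115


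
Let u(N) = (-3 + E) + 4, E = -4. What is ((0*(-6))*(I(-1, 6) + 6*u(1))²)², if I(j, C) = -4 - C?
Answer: 0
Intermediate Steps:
u(N) = -3 (u(N) = (-3 - 4) + 4 = -7 + 4 = -3)
((0*(-6))*(I(-1, 6) + 6*u(1))²)² = ((0*(-6))*((-4 - 1*6) + 6*(-3))²)² = (0*((-4 - 6) - 18)²)² = (0*(-10 - 18)²)² = (0*(-28)²)² = (0*784)² = 0² = 0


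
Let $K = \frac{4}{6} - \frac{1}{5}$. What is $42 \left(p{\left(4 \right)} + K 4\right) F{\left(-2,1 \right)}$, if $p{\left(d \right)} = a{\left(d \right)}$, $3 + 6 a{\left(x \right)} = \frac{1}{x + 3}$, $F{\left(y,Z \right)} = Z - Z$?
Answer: $0$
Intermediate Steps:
$F{\left(y,Z \right)} = 0$
$a{\left(x \right)} = - \frac{1}{2} + \frac{1}{6 \left(3 + x\right)}$ ($a{\left(x \right)} = - \frac{1}{2} + \frac{1}{6 \left(x + 3\right)} = - \frac{1}{2} + \frac{1}{6 \left(3 + x\right)}$)
$K = \frac{7}{15}$ ($K = 4 \cdot \frac{1}{6} - \frac{1}{5} = \frac{2}{3} - \frac{1}{5} = \frac{7}{15} \approx 0.46667$)
$p{\left(d \right)} = \frac{-8 - 3 d}{6 \left(3 + d\right)}$
$42 \left(p{\left(4 \right)} + K 4\right) F{\left(-2,1 \right)} = 42 \left(\frac{-8 - 12}{6 \left(3 + 4\right)} + \frac{7}{15} \cdot 4\right) 0 = 42 \left(\frac{-8 - 12}{6 \cdot 7} + \frac{28}{15}\right) 0 = 42 \left(\frac{1}{6} \cdot \frac{1}{7} \left(-20\right) + \frac{28}{15}\right) 0 = 42 \left(- \frac{10}{21} + \frac{28}{15}\right) 0 = 42 \cdot \frac{146}{105} \cdot 0 = \frac{292}{5} \cdot 0 = 0$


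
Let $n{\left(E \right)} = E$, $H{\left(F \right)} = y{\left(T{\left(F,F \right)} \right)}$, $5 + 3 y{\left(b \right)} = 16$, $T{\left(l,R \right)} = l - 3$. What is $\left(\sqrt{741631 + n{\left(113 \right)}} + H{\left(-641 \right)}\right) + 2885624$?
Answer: $\frac{8656883}{3} + 12 \sqrt{5151} \approx 2.8865 \cdot 10^{6}$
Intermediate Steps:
$T{\left(l,R \right)} = -3 + l$
$y{\left(b \right)} = \frac{11}{3}$ ($y{\left(b \right)} = - \frac{5}{3} + \frac{1}{3} \cdot 16 = - \frac{5}{3} + \frac{16}{3} = \frac{11}{3}$)
$H{\left(F \right)} = \frac{11}{3}$
$\left(\sqrt{741631 + n{\left(113 \right)}} + H{\left(-641 \right)}\right) + 2885624 = \left(\sqrt{741631 + 113} + \frac{11}{3}\right) + 2885624 = \left(\sqrt{741744} + \frac{11}{3}\right) + 2885624 = \left(12 \sqrt{5151} + \frac{11}{3}\right) + 2885624 = \left(\frac{11}{3} + 12 \sqrt{5151}\right) + 2885624 = \frac{8656883}{3} + 12 \sqrt{5151}$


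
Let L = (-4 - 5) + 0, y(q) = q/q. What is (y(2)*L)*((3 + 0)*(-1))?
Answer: 27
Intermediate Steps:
y(q) = 1
L = -9 (L = -9 + 0 = -9)
(y(2)*L)*((3 + 0)*(-1)) = (1*(-9))*((3 + 0)*(-1)) = -27*(-1) = -9*(-3) = 27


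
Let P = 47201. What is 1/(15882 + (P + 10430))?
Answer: 1/73513 ≈ 1.3603e-5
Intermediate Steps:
1/(15882 + (P + 10430)) = 1/(15882 + (47201 + 10430)) = 1/(15882 + 57631) = 1/73513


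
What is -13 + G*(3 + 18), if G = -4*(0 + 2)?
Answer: -181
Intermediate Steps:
G = -8 (G = -4*2 = -8)
-13 + G*(3 + 18) = -13 - 8*(3 + 18) = -13 - 8*21 = -13 - 168 = -181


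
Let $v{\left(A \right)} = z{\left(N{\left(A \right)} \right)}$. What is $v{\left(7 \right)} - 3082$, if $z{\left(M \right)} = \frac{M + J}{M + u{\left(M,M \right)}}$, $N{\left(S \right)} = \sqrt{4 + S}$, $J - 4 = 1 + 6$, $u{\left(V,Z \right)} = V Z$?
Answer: $-3081$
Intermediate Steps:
$J = 11$ ($J = 4 + \left(1 + 6\right) = 4 + 7 = 11$)
$z{\left(M \right)} = \frac{11 + M}{M + M^{2}}$ ($z{\left(M \right)} = \frac{M + 11}{M + M M} = \frac{11 + M}{M + M^{2}}$)
$v{\left(A \right)} = \frac{11 + \sqrt{4 + A}}{\left(1 + \sqrt{4 + A}\right) \sqrt{4 + A}}$ ($v{\left(A \right)} = \frac{11 + \sqrt{4 + A}}{\sqrt{4 + A} \left(1 + \sqrt{4 + A}\right)} = \frac{11 + \sqrt{4 + A}}{\left(1 + \sqrt{4 + A}\right) \sqrt{4 + A}}$)
$v{\left(7 \right)} - 3082 = \frac{11 + \sqrt{4 + 7}}{4 + 7 + \sqrt{4 + 7}} - 3082 = \frac{11 + \sqrt{11}}{4 + 7 + \sqrt{11}} - 3082 = \frac{11 + \sqrt{11}}{11 + \sqrt{11}} - 3082 = 1 - 3082 = -3081$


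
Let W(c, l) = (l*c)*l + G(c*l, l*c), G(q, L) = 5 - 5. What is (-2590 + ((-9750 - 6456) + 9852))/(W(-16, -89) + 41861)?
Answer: 8944/84875 ≈ 0.10538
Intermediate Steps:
G(q, L) = 0
W(c, l) = c*l² (W(c, l) = (l*c)*l + 0 = (c*l)*l + 0 = c*l² + 0 = c*l²)
(-2590 + ((-9750 - 6456) + 9852))/(W(-16, -89) + 41861) = (-2590 + ((-9750 - 6456) + 9852))/(-16*(-89)² + 41861) = (-2590 + (-16206 + 9852))/(-16*7921 + 41861) = (-2590 - 6354)/(-126736 + 41861) = -8944/(-84875) = -8944*(-1/84875) = 8944/84875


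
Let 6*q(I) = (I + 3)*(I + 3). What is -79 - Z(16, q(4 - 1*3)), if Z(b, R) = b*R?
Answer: -365/3 ≈ -121.67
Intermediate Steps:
q(I) = (3 + I)**2/6 (q(I) = ((I + 3)*(I + 3))/6 = ((3 + I)*(3 + I))/6 = (3 + I)**2/6)
Z(b, R) = R*b
-79 - Z(16, q(4 - 1*3)) = -79 - (3 + (4 - 1*3))**2/6*16 = -79 - (3 + (4 - 3))**2/6*16 = -79 - (3 + 1)**2/6*16 = -79 - (1/6)*4**2*16 = -79 - (1/6)*16*16 = -79 - 8*16/3 = -79 - 1*128/3 = -79 - 128/3 = -365/3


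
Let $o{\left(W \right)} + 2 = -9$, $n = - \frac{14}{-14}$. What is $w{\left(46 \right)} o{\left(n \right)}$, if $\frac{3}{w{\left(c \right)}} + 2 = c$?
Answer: $- \frac{3}{4} \approx -0.75$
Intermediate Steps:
$n = 1$ ($n = \left(-14\right) \left(- \frac{1}{14}\right) = 1$)
$w{\left(c \right)} = \frac{3}{-2 + c}$
$o{\left(W \right)} = -11$ ($o{\left(W \right)} = -2 - 9 = -11$)
$w{\left(46 \right)} o{\left(n \right)} = \frac{3}{-2 + 46} \left(-11\right) = \frac{3}{44} \left(-11\right) = - \frac{3}{4}$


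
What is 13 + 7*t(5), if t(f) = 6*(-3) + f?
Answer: -78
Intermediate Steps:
t(f) = -18 + f
13 + 7*t(5) = 13 + 7*(-18 + 5) = 13 + 7*(-13) = 13 - 91 = -78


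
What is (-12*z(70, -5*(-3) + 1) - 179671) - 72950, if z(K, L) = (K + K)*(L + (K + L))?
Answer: -423981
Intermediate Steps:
z(K, L) = 2*K*(K + 2*L) (z(K, L) = (2*K)*(K + 2*L) = 2*K*(K + 2*L))
(-12*z(70, -5*(-3) + 1) - 179671) - 72950 = (-24*70*(70 + 2*(-5*(-3) + 1)) - 179671) - 72950 = (-24*70*(70 + 2*(15 + 1)) - 179671) - 72950 = (-24*70*(70 + 2*16) - 179671) - 72950 = (-24*70*(70 + 32) - 179671) - 72950 = (-24*70*102 - 179671) - 72950 = (-12*14280 - 179671) - 72950 = (-171360 - 179671) - 72950 = -351031 - 72950 = -423981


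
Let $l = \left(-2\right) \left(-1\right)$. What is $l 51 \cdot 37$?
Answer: $3774$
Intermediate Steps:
$l = 2$
$l 51 \cdot 37 = 2 \cdot 51 \cdot 37 = 102 \cdot 37 = 3774$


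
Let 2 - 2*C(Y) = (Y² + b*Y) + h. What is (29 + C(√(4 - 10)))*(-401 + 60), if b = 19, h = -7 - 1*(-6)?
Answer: -22847/2 + 6479*I*√6/2 ≈ -11424.0 + 7935.1*I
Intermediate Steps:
h = -1 (h = -7 + 6 = -1)
C(Y) = 3/2 - 19*Y/2 - Y²/2 (C(Y) = 1 - ((Y² + 19*Y) - 1)/2 = 1 - (-1 + Y² + 19*Y)/2 = 1 + (½ - 19*Y/2 - Y²/2) = 3/2 - 19*Y/2 - Y²/2)
(29 + C(√(4 - 10)))*(-401 + 60) = (29 + (3/2 - 19*√(4 - 10)/2 - (√(4 - 10))²/2))*(-401 + 60) = (29 + (3/2 - 19*I*√6/2 - (√(-6))²/2))*(-341) = (29 + (3/2 - 19*I*√6/2 - (I*√6)²/2))*(-341) = (29 + (3/2 - 19*I*√6/2 - ½*(-6)))*(-341) = (29 + (3/2 - 19*I*√6/2 + 3))*(-341) = (29 + (9/2 - 19*I*√6/2))*(-341) = (67/2 - 19*I*√6/2)*(-341) = -22847/2 + 6479*I*√6/2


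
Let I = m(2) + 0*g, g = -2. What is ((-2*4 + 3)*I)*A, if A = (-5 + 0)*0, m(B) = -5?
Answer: 0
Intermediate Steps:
A = 0 (A = -5*0 = 0)
I = -5 (I = -5 + 0*(-2) = -5 + 0 = -5)
((-2*4 + 3)*I)*A = ((-2*4 + 3)*(-5))*0 = ((-8 + 3)*(-5))*0 = -5*(-5)*0 = 25*0 = 0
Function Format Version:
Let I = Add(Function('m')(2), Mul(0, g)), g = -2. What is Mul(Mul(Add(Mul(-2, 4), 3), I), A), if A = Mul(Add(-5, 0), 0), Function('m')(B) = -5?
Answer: 0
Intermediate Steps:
A = 0 (A = Mul(-5, 0) = 0)
I = -5 (I = Add(-5, Mul(0, -2)) = Add(-5, 0) = -5)
Mul(Mul(Add(Mul(-2, 4), 3), I), A) = Mul(Mul(Add(Mul(-2, 4), 3), -5), 0) = Mul(Mul(Add(-8, 3), -5), 0) = Mul(Mul(-5, -5), 0) = Mul(25, 0) = 0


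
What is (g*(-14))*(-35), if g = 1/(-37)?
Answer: -490/37 ≈ -13.243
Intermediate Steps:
g = -1/37 ≈ -0.027027
(g*(-14))*(-35) = -1/37*(-14)*(-35) = (14/37)*(-35) = -490/37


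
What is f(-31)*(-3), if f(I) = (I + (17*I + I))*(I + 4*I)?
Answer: -273885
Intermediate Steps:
f(I) = 95*I² (f(I) = (I + 18*I)*(5*I) = (19*I)*(5*I) = 95*I²)
f(-31)*(-3) = (95*(-31)²)*(-3) = (95*961)*(-3) = 91295*(-3) = -273885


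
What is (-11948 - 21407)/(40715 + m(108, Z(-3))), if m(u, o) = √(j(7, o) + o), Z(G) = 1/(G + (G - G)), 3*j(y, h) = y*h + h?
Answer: -12222439425/14919401036 + 100065*I*√11/14919401036 ≈ -0.81923 + 2.2245e-5*I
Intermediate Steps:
j(y, h) = h/3 + h*y/3 (j(y, h) = (y*h + h)/3 = (h*y + h)/3 = (h + h*y)/3 = h/3 + h*y/3)
Z(G) = 1/G (Z(G) = 1/(G + 0) = 1/G)
m(u, o) = √33*√o/3 (m(u, o) = √(o*(1 + 7)/3 + o) = √((⅓)*o*8 + o) = √(8*o/3 + o) = √(11*o/3) = √33*√o/3)
(-11948 - 21407)/(40715 + m(108, Z(-3))) = (-11948 - 21407)/(40715 + √33*√(1/(-3))/3) = -33355/(40715 + √33*√(-⅓)/3) = -33355/(40715 + √33*(I*√3/3)/3) = -33355/(40715 + I*√11/3)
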